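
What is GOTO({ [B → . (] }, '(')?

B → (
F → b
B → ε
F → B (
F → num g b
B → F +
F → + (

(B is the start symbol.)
GOTO(I, '(') = CLOSURE({ [A → αX.β] : [A → α.Xβ] ∈ I, X = '(' })

Items with dot before '(', with the dot advanced:
  [B → . (] → [B → ( .]
Closure adds nothing (no advanced item has the dot before a non-terminal).

GOTO = { [B → ( .] }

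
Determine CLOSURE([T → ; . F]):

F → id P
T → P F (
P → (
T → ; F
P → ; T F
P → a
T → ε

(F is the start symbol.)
Start with: [T → ; . F]
  [T → ; . F] has the dot before F: add [F → . id P]
No further items can be added.

CLOSURE = { [F → . id P], [T → ; . F] }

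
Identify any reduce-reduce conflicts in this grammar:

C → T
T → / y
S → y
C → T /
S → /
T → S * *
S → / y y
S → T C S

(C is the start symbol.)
Yes — I6: [C → T / .] vs [S → / .]

Augment with C' → C and build the canonical LR(0) collection (I0 = CLOSURE({[C' → . C]}), then GOTO on every symbol after a dot until no new states appear). It has 14 states:
  I0: { [C → . T /], [C → . T], [C' → . C], [S → . / y y], [S → . /], [S → . T C S], [S → . y], [T → . / y], [T → . S * *] }  — shift
  I1: { [S → / . y y], [S → / .], [T → / . y] }  — shift, reduce
  I2: { [C' → C .] }  — accept
  I3: { [T → S . * *] }  — shift
  I4: { [C → . T /], [C → . T], [C → T . /], [C → T .], [S → . / y y], [S → . /], [S → . T C S], [S → . y], [S → T . C S], [T → . / y], [T → . S * *] }  — shift, reduce
  I5: { [S → y .] }  — reduce
  I6: { [C → T / .], [S → / . y y], [S → / .], [T → / . y] }  — shift, 2 reduces
  I7: { [S → . / y y], [S → . /], [S → . T C S], [S → . y], [S → T C . S], [T → . / y], [T → . S * *] }  — shift
  I8: { [S → T C S .], [T → S . * *] }  — shift, reduce
  I9: { [C → . T /], [C → . T], [S → . / y y], [S → . /], [S → . T C S], [S → . y], [S → T . C S], [T → . / y], [T → . S * *] }  — shift
  I10: { [T → S * . *] }  — shift
  I11: { [T → S * * .] }  — reduce
  I12: { [S → / y . y], [T → / y .] }  — shift, reduce
  I13: { [S → / y y .] }  — reduce

I6 contains complete items [C → T / .], [S → / .] — reduce-reduce conflict.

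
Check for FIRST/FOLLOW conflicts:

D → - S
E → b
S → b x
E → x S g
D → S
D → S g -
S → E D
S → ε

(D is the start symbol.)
Nullable non-terminals: D, S.
FIRST sets used below: FIRST(S) = { 'b', 'x', ε }, FIRST(E) = { 'b', 'x' }

D: nullable alternative(s) D → S; FOLLOW(D) = { $, 'g' }
  D → - S: FIRST \ {ε} = { '-' } — disjoint from FOLLOW(D)
  D → S: FIRST \ {ε} = { 'b', 'x' } — this is the only nullable alternative, skip
  D → S g -: FIRST \ {ε} = { 'b', 'g', 'x' } — overlaps FOLLOW(D) on { 'g' }: CONFLICT

S: nullable alternative(s) S → ε; FOLLOW(S) = { $, 'g' }
  S → b x: FIRST \ {ε} = { 'b' } — disjoint from FOLLOW(S)
  S → E D: FIRST \ {ε} = { 'b', 'x' } — disjoint from FOLLOW(S)
  S → ε: FIRST \ {ε} = { } — this is the only nullable alternative, skip

E has no nullable alternative, so no FIRST/FOLLOW check is needed there.

So the grammar has 1 FIRST/FOLLOW conflict (marked CONFLICT above).

Answer: Yes. D → S g '-' with FOLLOW(D) on { 'g' }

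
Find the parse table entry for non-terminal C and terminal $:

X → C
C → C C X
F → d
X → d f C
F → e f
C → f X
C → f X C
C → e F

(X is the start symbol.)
To find M[C, $], we find productions for C where $ is in the predict set (PREDICT(N → α) = (FIRST(α) \ {ε}) ∪ (FOLLOW(N) if α ⇒* ε)).

Relevant sets:
  FIRST(C) = { 'e', 'f' }

C → C C X: PREDICT = { 'e', 'f' }
C → f X: PREDICT = { 'f' }
C → f X C: PREDICT = { 'f' }
C → e F: PREDICT = { 'e' }

M[C, $] is empty (no production applies)

Answer: Empty (error entry)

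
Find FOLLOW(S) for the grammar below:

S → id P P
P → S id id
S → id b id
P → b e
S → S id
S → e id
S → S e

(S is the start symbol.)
{ $, 'e', 'id' }

To compute FOLLOW(S), find every occurrence of S on a right-hand side N → α S β: add FIRST(β) \ {ε}, and if β is empty or nullable also add FOLLOW(N). Iterate to a fixed point.

S is the start symbol, so $ ∈ FOLLOW(S).
In P → S id id: S is followed by id id, add FIRST(id id) \ {ε} = { 'id' }
In S → S id: S is followed by id, add FIRST(id) \ {ε} = { 'id' }
In S → S e: S is followed by e, add FIRST(e) \ {ε} = { 'e' }

Taking the union: FOLLOW(S) = { $, 'e', 'id' }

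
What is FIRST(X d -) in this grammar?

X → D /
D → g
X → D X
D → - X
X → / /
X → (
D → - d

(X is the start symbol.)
{ '(', '-', '/', 'g' }

FIRST sets of the non-terminals involved (from the grammar, by fixed-point iteration):
  FIRST(X) = { '(', '-', '/', 'g' }

To compute FIRST(X d -), process the symbols left to right:
Symbol X is a non-terminal. Add FIRST(X) \ {ε} = { '(', '-', '/', 'g' }
X is not nullable (ε ∉ FIRST(X)), so stop here.
FIRST(X d -) = { '(', '-', '/', 'g' }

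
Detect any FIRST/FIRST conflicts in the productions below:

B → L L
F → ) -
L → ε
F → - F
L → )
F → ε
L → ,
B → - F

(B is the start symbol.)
No FIRST/FIRST conflicts.

A FIRST/FIRST conflict occurs when two productions N → α and N → β for the same non-terminal have FIRST(α) ∩ FIRST(β) ≠ ∅ (with ε ∈ FIRST of a nullable right-hand side, so two nullable alternatives also conflict).

FIRST sets of the non-terminals at (or reachable through a nullable prefix from) the front of some alternative:
  FIRST(L) = { ')', ',', ε }

Productions for B:
  B → L L: FIRST = { ')', ',', ε }
  B → - F: FIRST = { '-' }
Productions for F:
  F → ) -: FIRST = { ')' }
  F → - F: FIRST = { '-' }
  F → ε: FIRST = { ε }
Productions for L:
  L → ε: FIRST = { ε }
  L → ): FIRST = { ')' }
  L → ,: FIRST = { ',' }

All alternatives of each non-terminal have pairwise disjoint FIRST sets.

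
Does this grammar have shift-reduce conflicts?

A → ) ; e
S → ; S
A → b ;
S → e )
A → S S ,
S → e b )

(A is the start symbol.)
No shift-reduce conflicts

Augment with A' → A and build the canonical LR(0) collection (I0 = CLOSURE({[A' → . A]}), then GOTO on every symbol after a dot until no new states appear). It has 16 states:
  I0: { [A → . ) ; e], [A → . S S ,], [A → . b ;], [A' → . A], [S → . ; S], [S → . e )], [S → . e b )] }  — shift
  I1: { [A → ) . ; e] }  — shift
  I2: { [S → . ; S], [S → . e )], [S → . e b )], [S → ; . S] }  — shift
  I3: { [A' → A .] }  — accept
  I4: { [A → S . S ,], [S → . ; S], [S → . e )], [S → . e b )] }  — shift
  I5: { [A → b . ;] }  — shift
  I6: { [S → e . )], [S → e . b )] }  — shift
  I7: { [S → e ) .] }  — reduce
  I8: { [S → e b . )] }  — shift
  I9: { [S → e b ) .] }  — reduce
  I10: { [A → b ; .] }  — reduce
  I11: { [A → S S . ,] }  — shift
  I12: { [A → S S , .] }  — reduce
  I13: { [S → ; S .] }  — reduce
  I14: { [A → ) ; . e] }  — shift
  I15: { [A → ) ; e .] }  — reduce

No state contains both a complete item and a shift item.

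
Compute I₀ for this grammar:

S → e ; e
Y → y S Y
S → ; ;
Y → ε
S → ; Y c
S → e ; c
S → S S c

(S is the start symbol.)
First, augment the grammar with S' → S
I₀ = CLOSURE({ [S' → . S] }):
  [S' → . S] has the dot before S: add [S → . e ; e], [S → . ; ;], [S → . ; Y c], [S → . e ; c], [S → . S S c]
No further items can be added.

I₀ = { [S → . ; ;], [S → . ; Y c], [S → . S S c], [S → . e ; c], [S → . e ; e], [S' → . S] }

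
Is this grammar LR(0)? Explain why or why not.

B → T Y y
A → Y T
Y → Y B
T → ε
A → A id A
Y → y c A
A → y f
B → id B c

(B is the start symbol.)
No. Shift-reduce conflict between [T → .] and [B → . id B c]

A grammar is LR(0) if no state in the canonical LR(0) collection has:
  - both a shift item (dot before a terminal) and a complete item (shift-reduce conflict), or
  - two or more complete items (reduce-reduce conflict; the accept item [B' → B .] counts as a complete item here).

Augment with B' → B and build the canonical LR(0) collection (I0 = CLOSURE({[B' → . B]}), then GOTO on every symbol after a dot until no new states appear). It has 18 states:
  I0: { [B → . T Y y], [B → . id B c], [B' → . B], [T → .] }  — shift, reduce
  I1: { [B' → B .] }  — accept
  I2: { [B → T . Y y], [Y → . Y B], [Y → . y c A] }  — shift
  I3: { [B → . T Y y], [B → . id B c], [B → id . B c], [T → .] }  — shift, reduce
  I4: { [B → id B . c] }  — shift
  I5: { [B → id B c .] }  — reduce
  I6: { [B → . T Y y], [B → . id B c], [B → T Y . y], [T → .], [Y → Y . B] }  — shift, reduce
  I7: { [Y → y . c A] }  — shift
  I8: { [A → . A id A], [A → . Y T], [A → . y f], [Y → . Y B], [Y → . y c A], [Y → y c . A] }  — shift
  I9: { [A → A . id A], [Y → y c A .] }  — shift, reduce
  I10: { [A → Y . T], [B → . T Y y], [B → . id B c], [T → .], [Y → Y . B] }  — shift, reduce
  I11: { [A → y . f], [Y → y . c A] }  — shift
  I12: { [A → y f .] }  — reduce
  I13: { [Y → Y B .] }  — reduce
  I14: { [A → Y T .], [B → T . Y y], [Y → . Y B], [Y → . y c A] }  — shift, reduce
  I15: { [A → . A id A], [A → . Y T], [A → . y f], [A → A id . A], [Y → . Y B], [Y → . y c A] }  — shift
  I16: { [A → A . id A], [A → A id A .] }  — shift, reduce
  I17: { [B → T Y y .] }  — reduce

Conflict in state I0:
  Shift-reduce conflict between [T → .] and [B → . id B c]
So the grammar is NOT LR(0).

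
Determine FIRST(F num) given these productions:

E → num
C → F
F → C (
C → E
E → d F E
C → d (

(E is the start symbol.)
{ 'd', 'num' }

FIRST sets of the non-terminals involved (from the grammar, by fixed-point iteration):
  FIRST(F) = { 'd', 'num' }

To compute FIRST(F num), process the symbols left to right:
Symbol F is a non-terminal. Add FIRST(F) \ {ε} = { 'd', 'num' }
F is not nullable (ε ∉ FIRST(F)), so stop here.
FIRST(F num) = { 'd', 'num' }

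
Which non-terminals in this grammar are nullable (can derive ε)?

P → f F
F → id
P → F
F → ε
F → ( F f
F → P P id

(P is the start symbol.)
A non-terminal is nullable if it can derive ε (the empty string): either it has an ε-production, or it has a production whose right-hand side consists entirely of nullable non-terminals.

ε-productions: F → ε
So F is immediately nullable.
P → F: every symbol on the right is nullable, so P is nullable too.
Every non-terminal is now nullable.
Nullable = { 'F', 'P' }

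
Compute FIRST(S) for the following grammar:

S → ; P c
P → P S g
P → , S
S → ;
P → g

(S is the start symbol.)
From S → ; P c:
  - ';' is a terminal: add ';' and stop
From S → ;:
  - ';' is a terminal: add ';' and stop

Collecting: FIRST(S) = { ';' }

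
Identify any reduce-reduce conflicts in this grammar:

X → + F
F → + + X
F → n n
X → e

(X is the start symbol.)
A reduce-reduce conflict occurs when an LR(0) state has two complete items [A → α .] and [B → β .] — both call for a reduction, and with no lookahead the parser cannot choose between them.

Augment with X' → X and build the canonical LR(0) collection (I0 = CLOSURE({[X' → . X]}), then GOTO on every symbol after a dot until no new states appear). It has 10 states:
  I0: { [X → . + F], [X → . e], [X' → . X] }  — shift
  I1: { [F → . + + X], [F → . n n], [X → + . F] }  — shift
  I2: { [X' → X .] }  — accept
  I3: { [X → e .] }  — reduce
  I4: { [F → + . + X] }  — shift
  I5: { [X → + F .] }  — reduce
  I6: { [F → n . n] }  — shift
  I7: { [F → n n .] }  — reduce
  I8: { [F → + + . X], [X → . + F], [X → . e] }  — shift
  I9: { [F → + + X .] }  — reduce

No state contains more than one complete item.

Answer: No reduce-reduce conflicts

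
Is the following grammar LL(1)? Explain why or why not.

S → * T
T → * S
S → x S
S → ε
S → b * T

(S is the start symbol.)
Relevant sets:
  FOLLOW(S) = { $ }

For S:
  PREDICT(S → '*' T) = { '*' }
  PREDICT(S → x S) = { 'x' }
  PREDICT(S → ε) = { $ }
  PREDICT(S → b '*' T) = { 'b' }
T has a single production, so nothing to check there.

All predict sets are disjoint. The grammar IS LL(1).

Answer: Yes, the grammar is LL(1).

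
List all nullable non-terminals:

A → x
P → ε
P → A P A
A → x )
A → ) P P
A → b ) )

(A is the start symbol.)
{ 'P' }

A non-terminal is nullable if it can derive ε (the empty string): either it has an ε-production, or it has a production whose right-hand side consists entirely of nullable non-terminals.

ε-productions: P → ε
So P is immediately nullable.
No further non-terminal can be added: every production for the remaining non-terminals contains a terminal or a non-nullable non-terminal.
Nullable = { 'P' }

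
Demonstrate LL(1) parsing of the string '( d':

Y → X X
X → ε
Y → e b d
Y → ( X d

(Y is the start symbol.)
Stack is shown with the top on the left.

Stack    Input  Action
----------------------
Y $      ( d $  output Y → ( X d
( X d $  ( d $  match '('
X d $    d $    output X → ε
d $      d $    match 'd'
$        $      accept

The string is accepted.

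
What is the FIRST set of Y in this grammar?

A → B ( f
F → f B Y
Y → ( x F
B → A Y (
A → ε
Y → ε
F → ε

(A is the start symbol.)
{ '(', ε }

To compute FIRST(Y), examine every production with Y on the left-hand side, reading each right-hand side left to right until a non-nullable symbol is reached.

From Y → ( x F:
  - '(' is a terminal: add '(' and stop
From Y → ε:
  - ε-production, so ε ∈ FIRST(Y)

Collecting: FIRST(Y) = { '(', ε }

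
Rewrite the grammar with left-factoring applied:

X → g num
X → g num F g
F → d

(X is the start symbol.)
Left-factoring transforms A → αβ₁ | αβ₂ into A → αA' and A' → β₁ | β₂
(α is the longest common prefix among the alternatives). Repeat until
no nonterminal has two alternatives with a common prefix.

Round 1: X has alternatives sharing prefix 'g num'. Introduce X': X → g num X'
  Add: X' → ε
  Add: X' → F g

No remaining common prefixes — done.

Resulting grammar:
X → g num X'
X' → ε
X' → F g
F → d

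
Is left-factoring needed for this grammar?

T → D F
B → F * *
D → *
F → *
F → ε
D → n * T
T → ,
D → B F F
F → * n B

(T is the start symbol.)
Yes, F has productions with common prefix '*'

Left-factoring is needed when two productions for the same non-terminal
share a common prefix on the right-hand side.

Productions for T:
  T → D F
  T → ,
Productions for D:
  D → *
  D → n * T
  D → B F F
Productions for F:
  F → *
  F → ε
  F → * n B

Found common prefix '*' in productions for F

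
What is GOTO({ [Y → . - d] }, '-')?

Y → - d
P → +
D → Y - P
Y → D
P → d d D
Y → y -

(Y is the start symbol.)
GOTO(I, '-') = CLOSURE({ [A → αX.β] : [A → α.Xβ] ∈ I, X = '-' })

Items with dot before '-', with the dot advanced:
  [Y → . - d] → [Y → - . d]
Closure adds nothing (no advanced item has the dot before a non-terminal).

GOTO = { [Y → - . d] }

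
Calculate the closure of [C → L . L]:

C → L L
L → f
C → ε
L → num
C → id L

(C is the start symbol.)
To compute CLOSURE, for each item [A → α.Bβ] where B is a non-terminal, add [B → .γ] for all productions B → γ; repeat for the newly added items until nothing changes.

Start with: [C → L . L]
  [C → L . L] has the dot before L: add [L → . f], [L → . num]
No further items can be added.

CLOSURE = { [C → L . L], [L → . f], [L → . num] }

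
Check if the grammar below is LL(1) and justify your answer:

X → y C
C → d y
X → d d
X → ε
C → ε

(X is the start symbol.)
Relevant sets:
  FOLLOW(X) = { $ }
  FOLLOW(C) = { $ }

For X:
  PREDICT(X → y C) = { 'y' }
  PREDICT(X → d d) = { 'd' }
  PREDICT(X → ε) = { $ }
For C:
  PREDICT(C → d y) = { 'd' }
  PREDICT(C → ε) = { $ }

All predict sets are disjoint. The grammar IS LL(1).

Answer: Yes, the grammar is LL(1).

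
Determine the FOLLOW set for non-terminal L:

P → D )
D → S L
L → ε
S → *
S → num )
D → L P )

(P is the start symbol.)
{ ')', '*', 'num' }

In D → S L: L is at the end, add FOLLOW(D)
In D → L P ): L is followed by P ')', add FIRST(P ')') \ {ε} = { '*', 'num' }

The FOLLOW sets referred to above (computed the same way, to a fixed point):
  FOLLOW(D) = { ')' }

Taking the union: FOLLOW(L) = { ')', '*', 'num' }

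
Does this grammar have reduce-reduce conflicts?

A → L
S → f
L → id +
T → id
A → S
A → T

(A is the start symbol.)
Augment with A' → A and build the canonical LR(0) collection (I0 = CLOSURE({[A' → . A]}), then GOTO on every symbol after a dot until no new states appear). It has 8 states:
  I0: { [A → . L], [A → . S], [A → . T], [A' → . A], [L → . id +], [S → . f], [T → . id] }  — shift
  I1: { [A' → A .] }  — accept
  I2: { [A → L .] }  — reduce
  I3: { [A → S .] }  — reduce
  I4: { [A → T .] }  — reduce
  I5: { [S → f .] }  — reduce
  I6: { [L → id . +], [T → id .] }  — shift, reduce
  I7: { [L → id + .] }  — reduce

No state contains more than one complete item.

Answer: No reduce-reduce conflicts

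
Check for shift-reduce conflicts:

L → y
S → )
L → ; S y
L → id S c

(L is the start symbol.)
Augment with L' → L and build the canonical LR(0) collection (I0 = CLOSURE({[L' → . L]}), then GOTO on every symbol after a dot until no new states appear). It has 10 states:
  I0: { [L → . ; S y], [L → . id S c], [L → . y], [L' → . L] }  — shift
  I1: { [L → ; . S y], [S → . )] }  — shift
  I2: { [L' → L .] }  — accept
  I3: { [L → id . S c], [S → . )] }  — shift
  I4: { [L → y .] }  — reduce
  I5: { [S → ) .] }  — reduce
  I6: { [L → id S . c] }  — shift
  I7: { [L → id S c .] }  — reduce
  I8: { [L → ; S . y] }  — shift
  I9: { [L → ; S y .] }  — reduce

No state contains both a complete item and a shift item.

Answer: No shift-reduce conflicts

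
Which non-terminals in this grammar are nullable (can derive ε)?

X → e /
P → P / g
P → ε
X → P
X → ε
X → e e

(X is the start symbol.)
ε-productions: P → ε, X → ε
So P, X are immediately nullable.
Every non-terminal is now nullable.
Nullable = { 'P', 'X' }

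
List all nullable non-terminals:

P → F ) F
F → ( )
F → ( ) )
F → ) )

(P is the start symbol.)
None

There are no ε-productions, so no non-terminal can derive ε.
No non-terminals are nullable.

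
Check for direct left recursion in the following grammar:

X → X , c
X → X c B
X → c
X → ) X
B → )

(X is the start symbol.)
Direct left recursion occurs when N → N α for some non-terminal N (the right-hand side begins with the left-hand side itself).

X → X , c: LEFT RECURSIVE (starts with X)
X → X c B: LEFT RECURSIVE (starts with X)
X → c: starts with c
X → ) X: starts with ')'
B → ): starts with ')'

The grammar has direct left recursion on: X.

Answer: Yes, X is left-recursive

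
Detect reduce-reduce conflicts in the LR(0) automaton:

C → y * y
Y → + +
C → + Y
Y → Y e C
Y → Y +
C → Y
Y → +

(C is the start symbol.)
Yes — I10: [Y → + .] vs [Y → + + .]

Augment with C' → C and build the canonical LR(0) collection (I0 = CLOSURE({[C' → . C]}), then GOTO on every symbol after a dot until no new states appear). It has 13 states:
  I0: { [C → . + Y], [C → . Y], [C → . y * y], [C' → . C], [Y → . + +], [Y → . +], [Y → . Y +], [Y → . Y e C] }  — shift
  I1: { [C → + . Y], [Y → + . +], [Y → + .], [Y → . + +], [Y → . +], [Y → . Y +], [Y → . Y e C] }  — shift, reduce
  I2: { [C' → C .] }  — accept
  I3: { [C → Y .], [Y → Y . +], [Y → Y . e C] }  — shift, reduce
  I4: { [C → y . * y] }  — shift
  I5: { [C → y * . y] }  — shift
  I6: { [C → y * y .] }  — reduce
  I7: { [Y → Y + .] }  — reduce
  I8: { [C → . + Y], [C → . Y], [C → . y * y], [Y → . + +], [Y → . +], [Y → . Y +], [Y → . Y e C], [Y → Y e . C] }  — shift
  I9: { [Y → Y e C .] }  — reduce
  I10: { [Y → + + .], [Y → + . +], [Y → + .] }  — shift, 2 reduces
  I11: { [C → + Y .], [Y → Y . +], [Y → Y . e C] }  — shift, reduce
  I12: { [Y → + + .] }  — reduce

I10 contains complete items [Y → + .], [Y → + + .] — reduce-reduce conflict.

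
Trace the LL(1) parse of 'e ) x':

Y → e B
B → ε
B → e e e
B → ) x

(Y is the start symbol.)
LL(1) parsing maintains a stack (initially the start symbol over $) and the input. At each step: if the stack top is a terminal, match it against the current input token; if it is a non-terminal N, replace it with the RHS of M[N, lookahead] (the unique production whose predict set contains the lookahead).

Stack is shown with the top on the left.

Stack  Input    Action
----------------------
Y $    e ) x $  output Y → e B
e B $  e ) x $  match 'e'
B $    ) x $    output B → ) x
) x $  ) x $    match ')'
x $    x $      match 'x'
$      $        accept

The string is accepted.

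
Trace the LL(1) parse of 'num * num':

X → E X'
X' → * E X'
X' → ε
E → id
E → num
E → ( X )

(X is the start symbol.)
Stack is shown with the top on the left.

Stack     Input        Action
-----------------------------
X $       num * num $  output X → E X'
E X' $    num * num $  output E → num
num X' $  num * num $  match 'num'
X' $      * num $      output X' → * E X'
* E X' $  * num $      match '*'
E X' $    num $        output E → num
num X' $  num $        match 'num'
X' $      $            output X' → ε
$         $            accept

The string is accepted.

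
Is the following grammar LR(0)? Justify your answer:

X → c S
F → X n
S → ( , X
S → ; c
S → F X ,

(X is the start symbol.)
Yes, the grammar is LR(0)

Augment with X' → X and build the canonical LR(0) collection (I0 = CLOSURE({[X' → . X]}), then GOTO on every symbol after a dot until no new states appear). It has 14 states:
  I0: { [X → . c S], [X' → . X] }  — shift
  I1: { [X' → X .] }  — accept
  I2: { [F → . X n], [S → . ( , X], [S → . ; c], [S → . F X ,], [X → . c S], [X → c . S] }  — shift
  I3: { [S → ( . , X] }  — shift
  I4: { [S → ; . c] }  — shift
  I5: { [S → F . X ,], [X → . c S] }  — shift
  I6: { [X → c S .] }  — reduce
  I7: { [F → X . n] }  — shift
  I8: { [F → X n .] }  — reduce
  I9: { [S → F X . ,] }  — shift
  I10: { [S → F X , .] }  — reduce
  I11: { [S → ; c .] }  — reduce
  I12: { [S → ( , . X], [X → . c S] }  — shift
  I13: { [S → ( , X .] }  — reduce

Every state is either a pure shift/goto state or contains exactly one complete item and nothing to shift — no conflicts. The grammar is LR(0).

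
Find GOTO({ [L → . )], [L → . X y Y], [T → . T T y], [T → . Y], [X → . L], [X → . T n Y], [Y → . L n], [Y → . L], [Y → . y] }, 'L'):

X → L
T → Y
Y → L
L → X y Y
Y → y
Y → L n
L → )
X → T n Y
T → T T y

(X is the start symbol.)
{ [X → L .], [Y → L . n], [Y → L .] }

GOTO(I, 'L') = CLOSURE({ [A → αX.β] : [A → α.Xβ] ∈ I, X = 'L' })

Items with dot before 'L', with the dot advanced:
  [X → . L] → [X → L .]
  [Y → . L] → [Y → L .]
  [Y → . L n] → [Y → L . n]
Closure adds nothing (no advanced item has the dot before a non-terminal).

GOTO = { [X → L .], [Y → L . n], [Y → L .] }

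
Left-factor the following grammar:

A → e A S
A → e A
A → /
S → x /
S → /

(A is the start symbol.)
Left-factoring transforms A → αβ₁ | αβ₂ into A → αA' and A' → β₁ | β₂
(α is the longest common prefix among the alternatives). Repeat until
no nonterminal has two alternatives with a common prefix.

Round 1: A has alternatives sharing prefix 'e A'. Introduce A': A → e A A'
  Add: A' → S
  Add: A' → ε

No remaining common prefixes — done.

Resulting grammar:
A → e A A'
A' → S
A' → ε
A → /
S → x /
S → /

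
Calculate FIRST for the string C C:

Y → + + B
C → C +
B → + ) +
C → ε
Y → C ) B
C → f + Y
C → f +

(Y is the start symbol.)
{ '+', 'f', ε }

FIRST sets of the non-terminals involved (from the grammar, by fixed-point iteration):
  FIRST(C) = { '+', 'f', ε }

To compute FIRST(C C), process the symbols left to right:
Symbol C is a non-terminal. Add FIRST(C) \ {ε} = { '+', 'f' }
C is nullable (ε ∈ FIRST(C)), continue to the next symbol.
Symbol C is a non-terminal. Add FIRST(C) \ {ε} = { '+', 'f' }
C is nullable (ε ∈ FIRST(C)), continue to the next symbol.
All symbols are nullable, so ε is in the result.
FIRST(C C) = { '+', 'f', ε }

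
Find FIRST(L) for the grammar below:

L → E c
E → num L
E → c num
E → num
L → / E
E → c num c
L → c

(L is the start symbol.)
{ '/', 'c', 'num' }

To compute FIRST(L), examine every production with L on the left-hand side, reading each right-hand side left to right until a non-nullable symbol is reached.

FIRST sets of the other non-terminals involved (by the same procedure, iterated to a fixed point):
  FIRST(E) = { 'c', 'num' }

From L → E c:
  - E is a non-terminal: add FIRST(E) \ {ε} = { 'c', 'num' }
    E is not nullable, so stop
From L → / E:
  - '/' is a terminal: add '/' and stop
From L → c:
  - c is a terminal: add 'c' and stop

Collecting: FIRST(L) = { '/', 'c', 'num' }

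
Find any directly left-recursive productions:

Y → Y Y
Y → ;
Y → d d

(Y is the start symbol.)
Yes, Y is left-recursive

Direct left recursion occurs when N → N α for some non-terminal N (the right-hand side begins with the left-hand side itself).

Y → Y Y: LEFT RECURSIVE (starts with Y)
Y → ;: starts with ';'
Y → d d: starts with d

The grammar has direct left recursion on: Y.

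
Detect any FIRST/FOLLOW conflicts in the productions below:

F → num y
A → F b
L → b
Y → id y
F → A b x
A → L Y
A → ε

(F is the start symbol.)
Yes. A → F b with FOLLOW(A) on { 'b' }; A → L Y with FOLLOW(A) on { 'b' }

Nullable non-terminals: A.
FIRST sets used below: FIRST(F) = { 'b', 'num' }, FIRST(L) = { 'b' }

A: nullable alternative(s) A → ε; FOLLOW(A) = { 'b' }
  A → F b: FIRST \ {ε} = { 'b', 'num' } — overlaps FOLLOW(A) on { 'b' }: CONFLICT
  A → L Y: FIRST \ {ε} = { 'b' } — overlaps FOLLOW(A) on { 'b' }: CONFLICT
  A → ε: FIRST \ {ε} = { } — this is the only nullable alternative, skip

F, L, Y have no nullable alternative, so no FIRST/FOLLOW check is needed there.

So the grammar has 2 FIRST/FOLLOW conflicts (marked CONFLICT above).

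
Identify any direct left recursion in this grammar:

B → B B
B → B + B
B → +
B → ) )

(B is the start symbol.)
B → B B: LEFT RECURSIVE (starts with B)
B → B + B: LEFT RECURSIVE (starts with B)
B → +: starts with '+'
B → ) ): starts with ')'

The grammar has direct left recursion on: B.

Answer: Yes, B is left-recursive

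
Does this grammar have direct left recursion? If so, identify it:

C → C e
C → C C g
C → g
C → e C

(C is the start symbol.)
Direct left recursion occurs when N → N α for some non-terminal N (the right-hand side begins with the left-hand side itself).

C → C e: LEFT RECURSIVE (starts with C)
C → C C g: LEFT RECURSIVE (starts with C)
C → g: starts with g
C → e C: starts with e

The grammar has direct left recursion on: C.

Answer: Yes, C is left-recursive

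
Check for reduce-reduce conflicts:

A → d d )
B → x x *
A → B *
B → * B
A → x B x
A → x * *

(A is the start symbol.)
A reduce-reduce conflict occurs when an LR(0) state has two complete items [A → α .] and [B → β .] — both call for a reduction, and with no lookahead the parser cannot choose between them.

Augment with A' → A and build the canonical LR(0) collection (I0 = CLOSURE({[A' → . A]}), then GOTO on every symbol after a dot until no new states appear). It has 18 states:
  I0: { [A → . B *], [A → . d d )], [A → . x * *], [A → . x B x], [A' → . A], [B → . * B], [B → . x x *] }  — shift
  I1: { [B → * . B], [B → . * B], [B → . x x *] }  — shift
  I2: { [A' → A .] }  — accept
  I3: { [A → B . *] }  — shift
  I4: { [A → d . d )] }  — shift
  I5: { [A → x . * *], [A → x . B x], [B → . * B], [B → . x x *], [B → x . x *] }  — shift
  I6: { [A → x * . *], [B → * . B], [B → . * B], [B → . x x *] }  — shift
  I7: { [A → x B . x] }  — shift
  I8: { [B → x . x *], [B → x x . *] }  — shift
  I9: { [B → x x * .] }  — reduce
  I10: { [B → x x . *] }  — shift
  I11: { [A → x B x .] }  — reduce
  I12: { [A → x * * .], [B → * . B], [B → . * B], [B → . x x *] }  — shift, reduce
  I13: { [B → * B .] }  — reduce
  I14: { [B → x . x *] }  — shift
  I15: { [A → d d . )] }  — shift
  I16: { [A → d d ) .] }  — reduce
  I17: { [A → B * .] }  — reduce

No state contains more than one complete item.

Answer: No reduce-reduce conflicts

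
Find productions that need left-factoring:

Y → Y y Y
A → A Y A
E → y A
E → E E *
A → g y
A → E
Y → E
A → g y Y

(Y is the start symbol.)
Yes, A has productions with common prefix 'g y'

Left-factoring is needed when two productions for the same non-terminal
share a common prefix on the right-hand side.

Productions for Y:
  Y → Y y Y
  Y → E
Productions for A:
  A → A Y A
  A → g y
  A → E
  A → g y Y
Productions for E:
  E → y A
  E → E E *

Found common prefix 'g y' in productions for A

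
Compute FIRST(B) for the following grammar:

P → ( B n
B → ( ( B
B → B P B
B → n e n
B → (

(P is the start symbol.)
From B → ( ( B:
  - '(' is a terminal: add '(' and stop
From B → B P B:
  - B is the symbol being defined: contributes nothing new
    B is not nullable, so stop
From B → n e n:
  - n is a terminal: add 'n' and stop
From B → (:
  - '(' is a terminal: add '(' and stop

Collecting: FIRST(B) = { '(', 'n' }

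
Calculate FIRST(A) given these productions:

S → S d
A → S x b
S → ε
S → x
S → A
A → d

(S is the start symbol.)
To compute FIRST(A), examine every production with A on the left-hand side, reading each right-hand side left to right until a non-nullable symbol is reached.

FIRST sets of the other non-terminals involved (by the same procedure, iterated to a fixed point):
  FIRST(S) = { 'd', 'x', ε }

From A → S x b:
  - S is a non-terminal: add FIRST(S) \ {ε} = { 'd', 'x' }
    S is nullable, so continue to the next symbol
  - x is a terminal: add 'x' and stop
From A → d:
  - d is a terminal: add 'd' and stop

Collecting: FIRST(A) = { 'd', 'x' }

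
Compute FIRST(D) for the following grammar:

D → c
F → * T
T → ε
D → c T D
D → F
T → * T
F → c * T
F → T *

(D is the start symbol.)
To compute FIRST(D), examine every production with D on the left-hand side, reading each right-hand side left to right until a non-nullable symbol is reached.

FIRST sets of the other non-terminals involved (by the same procedure, iterated to a fixed point):
  FIRST(F) = { '*', 'c' }

From D → c:
  - c is a terminal: add 'c' and stop
From D → c T D:
  - c is a terminal: add 'c' and stop
From D → F:
  - F is a non-terminal: add FIRST(F) \ {ε} = { '*', 'c' }
    F is not nullable, so stop

Collecting: FIRST(D) = { '*', 'c' }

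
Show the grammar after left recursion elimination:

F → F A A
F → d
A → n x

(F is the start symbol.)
F is directly left-recursive. The standard transformation for
  A → A α₁ | ... | A α_m | β₁ | ... | β_n
is
  A  → β₁ A' | ... | β_n A'
  A' → α₁ A' | ... | α_m A' | ε

F → d becomes F → d F'
F → F A A becomes F' → A A F'
Add F' → ε

Productions for other non-terminals are unchanged:
  A → n x

Resulting grammar:
F → d F'
F' → A A F'
F' → ε
A → n x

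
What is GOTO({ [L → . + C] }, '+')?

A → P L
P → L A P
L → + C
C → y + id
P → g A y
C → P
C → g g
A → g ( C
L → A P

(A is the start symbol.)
GOTO(I, '+') = CLOSURE({ [A → αX.β] : [A → α.Xβ] ∈ I, X = '+' })

Items with dot before '+', with the dot advanced:
  [L → . + C] → [L → + . C]
Closure of the advanced items:
  [L → + . C] has the dot before C: add [C → . y + id], [C → . P], [C → . g g]
  [C → . P] has the dot before P: add [P → . L A P], [P → . g A y]
  [P → . L A P] has the dot before L: add [L → . + C], [L → . A P]
  [L → . A P] has the dot before A: add [A → . P L], [A → . g ( C]

GOTO = { [A → . P L], [A → . g ( C], [C → . P], [C → . g g], [C → . y + id], [L → + . C], [L → . + C], [L → . A P], [P → . L A P], [P → . g A y] }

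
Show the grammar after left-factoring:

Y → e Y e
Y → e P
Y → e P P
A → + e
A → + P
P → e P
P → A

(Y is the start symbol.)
Y → e Y'
Y' → Y e
Y' → P Y''
Y'' → ε
Y'' → P
A → + A'
A' → e
A' → P
P → e P
P → A

Left-factoring transforms A → αβ₁ | αβ₂ into A → αA' and A' → β₁ | β₂
(α is the longest common prefix among the alternatives). Repeat until
no nonterminal has two alternatives with a common prefix.

Round 1: Y has alternatives sharing prefix 'e'. Introduce Y': Y → e Y'
  Add: Y' → Y e
  Add: Y' → P
  Add: Y' → P P

Round 2: Y' has alternatives sharing prefix 'P'. Introduce Y'': Y' → P Y''
  Add: Y'' → ε
  Add: Y'' → P

Round 3: A has alternatives sharing prefix '+'. Introduce A': A → + A'
  Add: A' → e
  Add: A' → P

No remaining common prefixes — done.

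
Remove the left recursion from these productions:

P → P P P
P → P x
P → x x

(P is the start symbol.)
P is directly left-recursive. The standard transformation for
  A → A α₁ | ... | A α_m | β₁ | ... | β_n
is
  A  → β₁ A' | ... | β_n A'
  A' → α₁ A' | ... | α_m A' | ε

P → x x becomes P → x x P'
P → P P P becomes P' → P P P'
P → P x becomes P' → x P'
Add P' → ε

Resulting grammar:
P → x x P'
P' → P P P'
P' → x P'
P' → ε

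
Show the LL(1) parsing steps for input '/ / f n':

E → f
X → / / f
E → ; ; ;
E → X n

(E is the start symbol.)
Stack is shown with the top on the left.

Stack      Input      Action
----------------------------
E $        / / f n $  output E → X n
X n $      / / f n $  output X → / / f
/ / f n $  / / f n $  match '/'
/ f n $    / f n $    match '/'
f n $      f n $      match 'f'
n $        n $        match 'n'
$          $          accept

The string is accepted.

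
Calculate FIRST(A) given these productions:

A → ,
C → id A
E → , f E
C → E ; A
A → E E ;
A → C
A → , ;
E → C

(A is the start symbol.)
{ ',', 'id' }

To compute FIRST(A), examine every production with A on the left-hand side, reading each right-hand side left to right until a non-nullable symbol is reached.

FIRST sets of the other non-terminals involved (by the same procedure, iterated to a fixed point):
  FIRST(E) = { ',', 'id' }
  FIRST(C) = { ',', 'id' }

From A → ,:
  - ',' is a terminal: add ',' and stop
From A → E E ;:
  - E is a non-terminal: add FIRST(E) \ {ε} = { ',', 'id' }
    E is not nullable, so stop
From A → C:
  - C is a non-terminal: add FIRST(C) \ {ε} = { ',', 'id' }
    C is not nullable, so stop
From A → , ;:
  - ',' is a terminal: add ',' and stop

Collecting: FIRST(A) = { ',', 'id' }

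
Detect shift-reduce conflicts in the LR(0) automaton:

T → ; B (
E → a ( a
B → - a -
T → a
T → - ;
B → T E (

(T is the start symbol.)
A shift-reduce conflict occurs when an LR(0) state has both:
  - a complete (reduce) item [A → α .] (dot at the end), and
  - a shift item [B → β . c γ] (dot before a terminal).

Augment with T' → T and build the canonical LR(0) collection (I0 = CLOSURE({[T' → . T]}), then GOTO on every symbol after a dot until no new states appear). It has 17 states:
  I0: { [T → . - ;], [T → . ; B (], [T → . a], [T' → . T] }  — shift
  I1: { [T → - . ;] }  — shift
  I2: { [B → . - a -], [B → . T E (], [T → . - ;], [T → . ; B (], [T → . a], [T → ; . B (] }  — shift
  I3: { [T' → T .] }  — accept
  I4: { [T → a .] }  — reduce
  I5: { [B → - . a -], [T → - . ;] }  — shift
  I6: { [T → ; B . (] }  — shift
  I7: { [B → T . E (], [E → . a ( a] }  — shift
  I8: { [B → T E . (] }  — shift
  I9: { [E → a . ( a] }  — shift
  I10: { [E → a ( . a] }  — shift
  I11: { [E → a ( a .] }  — reduce
  I12: { [B → T E ( .] }  — reduce
  I13: { [T → ; B ( .] }  — reduce
  I14: { [T → - ; .] }  — reduce
  I15: { [B → - a . -] }  — shift
  I16: { [B → - a - .] }  — reduce

No state contains both a complete item and a shift item.

Answer: No shift-reduce conflicts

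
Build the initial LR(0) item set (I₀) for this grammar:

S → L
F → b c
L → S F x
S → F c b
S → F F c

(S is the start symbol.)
First, augment the grammar with S' → S
I₀ = CLOSURE({ [S' → . S] }):
  [S' → . S] has the dot before S: add [S → . L], [S → . F c b], [S → . F F c]
  [S → . L] has the dot before L: add [L → . S F x]
  [S → . F c b] has the dot before F: add [F → . b c]
No further items can be added.

I₀ = { [F → . b c], [L → . S F x], [S → . F F c], [S → . F c b], [S → . L], [S' → . S] }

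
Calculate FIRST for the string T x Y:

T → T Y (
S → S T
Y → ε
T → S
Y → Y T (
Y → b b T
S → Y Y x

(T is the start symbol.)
{ 'b', 'x' }

FIRST sets of the non-terminals involved (from the grammar, by fixed-point iteration):
  FIRST(T) = { 'b', 'x' }

To compute FIRST(T x Y), process the symbols left to right:
Symbol T is a non-terminal. Add FIRST(T) \ {ε} = { 'b', 'x' }
T is not nullable (ε ∉ FIRST(T)), so stop here.
FIRST(T x Y) = { 'b', 'x' }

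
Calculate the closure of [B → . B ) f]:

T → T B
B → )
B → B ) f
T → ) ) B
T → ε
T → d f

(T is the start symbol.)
Start with: [B → . B ) f]
  [B → . B ) f] has the dot before B: add [B → . )]
No further items can be added.

CLOSURE = { [B → . )], [B → . B ) f] }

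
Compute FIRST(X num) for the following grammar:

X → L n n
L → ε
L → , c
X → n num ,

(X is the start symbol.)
{ ',', 'n' }

FIRST sets of the non-terminals involved (from the grammar, by fixed-point iteration):
  FIRST(X) = { ',', 'n' }

To compute FIRST(X num), process the symbols left to right:
Symbol X is a non-terminal. Add FIRST(X) \ {ε} = { ',', 'n' }
X is not nullable (ε ∉ FIRST(X)), so stop here.
FIRST(X num) = { ',', 'n' }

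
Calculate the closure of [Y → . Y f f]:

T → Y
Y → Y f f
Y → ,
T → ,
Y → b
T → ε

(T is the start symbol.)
To compute CLOSURE, for each item [A → α.Bβ] where B is a non-terminal, add [B → .γ] for all productions B → γ; repeat for the newly added items until nothing changes.

Start with: [Y → . Y f f]
  [Y → . Y f f] has the dot before Y: add [Y → . ,], [Y → . b]
No further items can be added.

CLOSURE = { [Y → . ,], [Y → . Y f f], [Y → . b] }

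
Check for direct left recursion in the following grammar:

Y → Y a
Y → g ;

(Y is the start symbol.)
Direct left recursion occurs when N → N α for some non-terminal N (the right-hand side begins with the left-hand side itself).

Y → Y a: LEFT RECURSIVE (starts with Y)
Y → g ;: starts with g

The grammar has direct left recursion on: Y.

Answer: Yes, Y is left-recursive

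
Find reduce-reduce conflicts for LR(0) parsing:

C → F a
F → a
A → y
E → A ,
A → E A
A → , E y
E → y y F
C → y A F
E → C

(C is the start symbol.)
Yes — I18: [A → , E y .] vs [A → y .]

A reduce-reduce conflict occurs when an LR(0) state has two complete items [A → α .] and [B → β .] — both call for a reduction, and with no lookahead the parser cannot choose between them.

Augment with C' → C and build the canonical LR(0) collection (I0 = CLOSURE({[C' → . C]}), then GOTO on every symbol after a dot until no new states appear). It has 19 states:
  I0: { [C → . F a], [C → . y A F], [C' → . C], [F → . a] }  — shift
  I1: { [C' → C .] }  — accept
  I2: { [C → F . a] }  — shift
  I3: { [F → a .] }  — reduce
  I4: { [A → . , E y], [A → . E A], [A → . y], [C → . F a], [C → . y A F], [C → y . A F], [E → . A ,], [E → . C], [E → . y y F], [F → . a] }  — shift
  I5: { [A → , . E y], [A → . , E y], [A → . E A], [A → . y], [C → . F a], [C → . y A F], [E → . A ,], [E → . C], [E → . y y F], [F → . a] }  — shift
  I6: { [C → y A . F], [E → A . ,], [F → . a] }  — shift
  I7: { [E → C .] }  — reduce
  I8: { [A → . , E y], [A → . E A], [A → . y], [A → E . A], [C → . F a], [C → . y A F], [E → . A ,], [E → . C], [E → . y y F], [F → . a] }  — shift
  I9: { [A → . , E y], [A → . E A], [A → . y], [A → y .], [C → . F a], [C → . y A F], [C → y . A F], [E → . A ,], [E → . C], [E → . y y F], [E → y . y F], [F → . a] }  — shift, reduce
  I10: { [A → . , E y], [A → . E A], [A → . y], [A → y .], [C → . F a], [C → . y A F], [C → y . A F], [E → . A ,], [E → . C], [E → . y y F], [E → y . y F], [E → y y . F], [F → . a] }  — shift, reduce
  I11: { [C → F . a], [E → y y F .] }  — shift, reduce
  I12: { [C → F a .] }  — reduce
  I13: { [A → E A .], [E → A . ,] }  — shift, reduce
  I14: { [E → A , .] }  — reduce
  I15: { [C → y A F .] }  — reduce
  I16: { [E → A . ,] }  — shift
  I17: { [A → , E . y], [A → . , E y], [A → . E A], [A → . y], [A → E . A], [C → . F a], [C → . y A F], [E → . A ,], [E → . C], [E → . y y F], [F → . a] }  — shift
  I18: { [A → , E y .], [A → . , E y], [A → . E A], [A → . y], [A → y .], [C → . F a], [C → . y A F], [C → y . A F], [E → . A ,], [E → . C], [E → . y y F], [E → y . y F], [F → . a] }  — shift, 2 reduces

I18 contains complete items [A → , E y .], [A → y .] — reduce-reduce conflict.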